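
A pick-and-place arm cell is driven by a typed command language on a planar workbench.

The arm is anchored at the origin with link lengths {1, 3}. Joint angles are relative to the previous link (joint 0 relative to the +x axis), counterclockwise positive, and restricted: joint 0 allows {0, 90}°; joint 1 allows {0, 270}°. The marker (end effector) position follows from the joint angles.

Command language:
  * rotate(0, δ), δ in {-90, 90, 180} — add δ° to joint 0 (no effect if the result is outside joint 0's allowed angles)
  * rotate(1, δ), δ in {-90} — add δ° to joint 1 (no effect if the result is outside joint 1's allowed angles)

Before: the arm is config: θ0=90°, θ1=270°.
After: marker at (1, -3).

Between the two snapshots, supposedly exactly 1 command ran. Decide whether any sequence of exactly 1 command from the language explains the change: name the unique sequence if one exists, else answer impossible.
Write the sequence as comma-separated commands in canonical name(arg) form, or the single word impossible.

rotate(0, -90)

from: config: θ0=90°, θ1=270°
1. rotate(0, -90) → config: θ0=0°, θ1=270°
no rival 1-sequence matches.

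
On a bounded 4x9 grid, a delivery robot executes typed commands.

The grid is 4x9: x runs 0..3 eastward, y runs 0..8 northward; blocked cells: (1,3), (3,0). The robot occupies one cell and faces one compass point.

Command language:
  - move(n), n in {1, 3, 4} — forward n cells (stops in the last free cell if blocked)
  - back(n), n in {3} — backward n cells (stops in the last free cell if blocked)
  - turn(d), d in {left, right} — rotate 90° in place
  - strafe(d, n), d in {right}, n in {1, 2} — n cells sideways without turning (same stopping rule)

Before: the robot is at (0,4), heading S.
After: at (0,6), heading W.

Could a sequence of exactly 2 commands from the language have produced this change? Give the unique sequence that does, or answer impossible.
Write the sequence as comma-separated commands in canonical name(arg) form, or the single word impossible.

key: position moved to (0,6) AND the heading swung to W — translation plus rotation needed
t0: at (0,4), heading S
t=1 turn(right) ⇒ at (0,4), heading W
t=2 strafe(right, 2) ⇒ at (0,6), heading W
no other 2-command option fits: unique.

turn(right), strafe(right, 2)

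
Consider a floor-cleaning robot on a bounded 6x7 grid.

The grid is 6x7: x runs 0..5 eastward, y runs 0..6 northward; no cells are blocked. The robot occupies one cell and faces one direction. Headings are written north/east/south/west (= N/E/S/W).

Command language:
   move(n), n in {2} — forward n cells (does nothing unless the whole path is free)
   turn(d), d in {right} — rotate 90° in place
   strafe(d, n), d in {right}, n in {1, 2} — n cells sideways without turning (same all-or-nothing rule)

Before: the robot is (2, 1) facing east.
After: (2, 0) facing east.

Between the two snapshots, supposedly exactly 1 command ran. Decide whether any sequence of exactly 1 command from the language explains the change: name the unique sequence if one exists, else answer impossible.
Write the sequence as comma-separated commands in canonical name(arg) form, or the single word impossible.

strafe(right, 1)

key: heading stays E — the single command does not turn
t0: (2, 1) facing east
t=1 strafe(right, 1) ⇒ (2, 0) facing east
all 4 alternatives checked — unique.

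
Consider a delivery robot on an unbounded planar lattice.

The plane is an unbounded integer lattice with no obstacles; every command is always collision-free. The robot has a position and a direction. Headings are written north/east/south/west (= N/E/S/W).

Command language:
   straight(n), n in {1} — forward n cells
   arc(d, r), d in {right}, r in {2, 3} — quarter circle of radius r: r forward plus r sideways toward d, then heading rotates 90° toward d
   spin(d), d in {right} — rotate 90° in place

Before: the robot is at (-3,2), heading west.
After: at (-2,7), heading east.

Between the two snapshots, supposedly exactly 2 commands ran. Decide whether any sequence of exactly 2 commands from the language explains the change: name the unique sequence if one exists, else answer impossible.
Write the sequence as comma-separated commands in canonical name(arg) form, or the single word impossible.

key: running arc(right, 3) before arc(right, 2) would end elsewhere — order is forced
begin: at (-3,2), heading west
step 1 (arc(right, 2)): at (-5,4), heading north
step 2 (arc(right, 3)): at (-2,7), heading east
all 16 alternatives checked — unique.

arc(right, 2), arc(right, 3)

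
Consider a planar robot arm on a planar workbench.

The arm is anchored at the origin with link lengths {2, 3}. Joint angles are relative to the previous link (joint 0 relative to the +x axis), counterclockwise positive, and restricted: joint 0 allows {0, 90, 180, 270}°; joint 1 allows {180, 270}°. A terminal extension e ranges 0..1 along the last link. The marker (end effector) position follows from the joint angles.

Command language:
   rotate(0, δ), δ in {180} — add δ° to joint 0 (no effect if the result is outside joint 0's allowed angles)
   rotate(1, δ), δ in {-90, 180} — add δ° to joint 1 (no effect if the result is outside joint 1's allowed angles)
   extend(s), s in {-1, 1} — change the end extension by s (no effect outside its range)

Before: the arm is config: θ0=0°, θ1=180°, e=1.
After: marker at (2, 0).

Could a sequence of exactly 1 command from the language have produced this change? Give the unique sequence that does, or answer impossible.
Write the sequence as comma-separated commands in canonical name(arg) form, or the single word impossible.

rotate(0, 180)

begin: config: θ0=0°, θ1=180°, e=1
t=1 rotate(0, 180) ⇒ config: θ0=180°, θ1=180°, e=1
all 5 alternatives checked — unique.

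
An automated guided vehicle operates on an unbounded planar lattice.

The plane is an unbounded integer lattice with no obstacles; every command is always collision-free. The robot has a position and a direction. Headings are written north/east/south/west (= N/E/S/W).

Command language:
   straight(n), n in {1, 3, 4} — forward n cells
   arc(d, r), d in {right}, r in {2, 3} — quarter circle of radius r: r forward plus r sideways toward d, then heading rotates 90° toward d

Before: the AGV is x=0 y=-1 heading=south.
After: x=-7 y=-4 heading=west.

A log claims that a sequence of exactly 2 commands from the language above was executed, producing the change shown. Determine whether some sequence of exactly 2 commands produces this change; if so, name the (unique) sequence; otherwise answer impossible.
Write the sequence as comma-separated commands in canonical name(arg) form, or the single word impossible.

arc(right, 3), straight(4)

key: position moved to (-7,-4) AND the heading swung to W — translation plus rotation needed
t0: x=0 y=-1 heading=south
t=1 arc(right, 3) ⇒ x=-3 y=-4 heading=west
t=2 straight(4) ⇒ x=-7 y=-4 heading=west
uniquely the one of 25 2-step routes that fits.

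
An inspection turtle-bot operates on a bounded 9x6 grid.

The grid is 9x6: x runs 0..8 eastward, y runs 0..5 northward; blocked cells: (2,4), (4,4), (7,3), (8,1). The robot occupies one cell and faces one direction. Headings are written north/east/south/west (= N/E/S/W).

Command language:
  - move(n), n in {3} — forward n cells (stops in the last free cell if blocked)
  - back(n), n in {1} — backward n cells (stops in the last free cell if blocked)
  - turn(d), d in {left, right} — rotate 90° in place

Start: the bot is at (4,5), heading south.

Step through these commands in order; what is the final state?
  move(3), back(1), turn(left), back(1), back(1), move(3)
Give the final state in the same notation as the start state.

t0: at (4,5), heading south
[1] after move(3): at (4,5), heading south
[2] after back(1): at (4,5), heading south
[3] after turn(left): at (4,5), heading east
[4] after back(1): at (3,5), heading east
[5] after back(1): at (2,5), heading east
[6] after move(3): at (5,5), heading east

at (5,5), heading east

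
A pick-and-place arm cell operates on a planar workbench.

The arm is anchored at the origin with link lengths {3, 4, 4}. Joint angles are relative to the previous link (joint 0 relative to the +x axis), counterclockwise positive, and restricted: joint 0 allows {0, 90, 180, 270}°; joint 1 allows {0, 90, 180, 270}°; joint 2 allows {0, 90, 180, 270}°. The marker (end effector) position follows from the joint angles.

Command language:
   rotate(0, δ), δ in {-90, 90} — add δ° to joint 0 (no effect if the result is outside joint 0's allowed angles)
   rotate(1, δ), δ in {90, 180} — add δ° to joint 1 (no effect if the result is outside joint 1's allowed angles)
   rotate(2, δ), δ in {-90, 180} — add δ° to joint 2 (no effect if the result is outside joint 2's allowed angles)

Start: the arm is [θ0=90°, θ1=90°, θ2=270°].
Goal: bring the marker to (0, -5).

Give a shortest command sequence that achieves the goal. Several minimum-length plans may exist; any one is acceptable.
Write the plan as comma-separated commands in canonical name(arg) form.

start: [θ0=90°, θ1=90°, θ2=270°]
step 1 (rotate(2, 180)): [θ0=90°, θ1=90°, θ2=90°]
step 2 (rotate(2, -90)): [θ0=90°, θ1=90°, θ2=0°]
step 3 (rotate(1, 90)): [θ0=90°, θ1=180°, θ2=0°]
no 2-step plan works, so 3 is optimal.

rotate(2, 180), rotate(2, -90), rotate(1, 90)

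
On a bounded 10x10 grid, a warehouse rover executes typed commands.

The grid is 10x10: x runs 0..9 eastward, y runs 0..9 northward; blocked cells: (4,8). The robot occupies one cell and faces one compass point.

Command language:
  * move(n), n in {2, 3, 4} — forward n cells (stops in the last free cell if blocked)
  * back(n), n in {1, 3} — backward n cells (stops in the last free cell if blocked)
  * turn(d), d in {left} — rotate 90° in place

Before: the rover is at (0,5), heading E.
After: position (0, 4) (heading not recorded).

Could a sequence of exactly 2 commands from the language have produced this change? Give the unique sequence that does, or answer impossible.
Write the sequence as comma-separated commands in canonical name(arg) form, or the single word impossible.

turn(left), back(1)

key: running back(1) before turn(left) would end elsewhere — order is forced
start: at (0,5), heading E
1. turn(left) → at (0,5), heading N
2. back(1) → at (0,4), heading N
all 36 alternatives checked — unique.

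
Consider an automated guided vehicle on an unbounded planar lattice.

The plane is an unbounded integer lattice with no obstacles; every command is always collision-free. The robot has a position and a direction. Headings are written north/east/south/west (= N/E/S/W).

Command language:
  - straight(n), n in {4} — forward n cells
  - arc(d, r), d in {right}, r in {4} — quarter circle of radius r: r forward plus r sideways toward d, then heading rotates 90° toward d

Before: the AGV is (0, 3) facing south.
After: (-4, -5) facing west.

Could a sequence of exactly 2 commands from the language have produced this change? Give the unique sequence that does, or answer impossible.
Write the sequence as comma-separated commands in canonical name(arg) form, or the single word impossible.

straight(4), arc(right, 4)

key: cell and facing (now W) both changed — the 2 commands mix motion and turning
initial: (0, 3) facing south
[1] after straight(4): (0, -1) facing south
[2] after arc(right, 4): (-4, -5) facing west
no other 2-command option fits: unique.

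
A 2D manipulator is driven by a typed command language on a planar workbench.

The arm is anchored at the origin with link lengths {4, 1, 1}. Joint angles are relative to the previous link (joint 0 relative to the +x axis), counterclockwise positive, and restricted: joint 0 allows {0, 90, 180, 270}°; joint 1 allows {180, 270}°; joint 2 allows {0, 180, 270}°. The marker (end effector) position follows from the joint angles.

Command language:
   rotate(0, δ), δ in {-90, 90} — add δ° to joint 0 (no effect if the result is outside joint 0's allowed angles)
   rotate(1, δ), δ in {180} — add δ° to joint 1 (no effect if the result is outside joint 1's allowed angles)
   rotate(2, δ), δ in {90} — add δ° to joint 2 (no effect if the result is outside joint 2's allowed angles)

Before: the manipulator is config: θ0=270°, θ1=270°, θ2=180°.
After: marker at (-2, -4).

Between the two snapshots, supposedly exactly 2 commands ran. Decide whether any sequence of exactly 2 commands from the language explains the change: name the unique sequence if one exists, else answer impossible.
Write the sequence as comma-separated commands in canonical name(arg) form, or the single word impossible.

rotate(2, 90), rotate(2, 90)

begin: config: θ0=270°, θ1=270°, θ2=180°
t=1 rotate(2, 90) ⇒ config: θ0=270°, θ1=270°, θ2=270°
t=2 rotate(2, 90) ⇒ config: θ0=270°, θ1=270°, θ2=0°
no rival 2-sequence matches.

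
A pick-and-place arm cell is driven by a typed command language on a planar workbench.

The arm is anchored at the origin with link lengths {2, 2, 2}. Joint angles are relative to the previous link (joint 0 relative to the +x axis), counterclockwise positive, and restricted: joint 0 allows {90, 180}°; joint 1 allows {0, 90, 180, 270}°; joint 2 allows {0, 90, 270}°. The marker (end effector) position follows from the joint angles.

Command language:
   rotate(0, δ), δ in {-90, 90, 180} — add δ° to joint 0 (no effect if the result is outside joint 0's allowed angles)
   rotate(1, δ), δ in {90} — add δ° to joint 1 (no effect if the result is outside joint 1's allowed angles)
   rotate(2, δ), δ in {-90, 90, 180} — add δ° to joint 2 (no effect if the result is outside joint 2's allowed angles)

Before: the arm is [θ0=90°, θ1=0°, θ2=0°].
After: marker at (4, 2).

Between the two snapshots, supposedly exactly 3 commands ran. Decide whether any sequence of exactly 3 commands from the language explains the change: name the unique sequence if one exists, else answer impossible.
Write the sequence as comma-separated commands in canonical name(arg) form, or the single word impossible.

from: [θ0=90°, θ1=0°, θ2=0°]
t=1 rotate(1, 90) ⇒ [θ0=90°, θ1=90°, θ2=0°]
t=2 rotate(1, 90) ⇒ [θ0=90°, θ1=180°, θ2=0°]
t=3 rotate(1, 90) ⇒ [θ0=90°, θ1=270°, θ2=0°]
all 343 alternatives checked — unique.

rotate(1, 90), rotate(1, 90), rotate(1, 90)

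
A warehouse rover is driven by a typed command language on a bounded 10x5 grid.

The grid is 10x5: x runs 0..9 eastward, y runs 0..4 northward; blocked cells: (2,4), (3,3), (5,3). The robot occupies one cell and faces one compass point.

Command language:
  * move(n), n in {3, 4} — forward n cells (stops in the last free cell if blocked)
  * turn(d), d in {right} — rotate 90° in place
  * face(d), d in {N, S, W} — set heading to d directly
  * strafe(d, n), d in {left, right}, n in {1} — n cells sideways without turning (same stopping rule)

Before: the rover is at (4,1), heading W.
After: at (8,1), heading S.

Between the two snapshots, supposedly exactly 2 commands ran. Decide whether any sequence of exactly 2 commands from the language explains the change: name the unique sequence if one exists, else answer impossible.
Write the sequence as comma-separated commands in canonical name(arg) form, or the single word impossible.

every 2-command combo misses the target.

impossible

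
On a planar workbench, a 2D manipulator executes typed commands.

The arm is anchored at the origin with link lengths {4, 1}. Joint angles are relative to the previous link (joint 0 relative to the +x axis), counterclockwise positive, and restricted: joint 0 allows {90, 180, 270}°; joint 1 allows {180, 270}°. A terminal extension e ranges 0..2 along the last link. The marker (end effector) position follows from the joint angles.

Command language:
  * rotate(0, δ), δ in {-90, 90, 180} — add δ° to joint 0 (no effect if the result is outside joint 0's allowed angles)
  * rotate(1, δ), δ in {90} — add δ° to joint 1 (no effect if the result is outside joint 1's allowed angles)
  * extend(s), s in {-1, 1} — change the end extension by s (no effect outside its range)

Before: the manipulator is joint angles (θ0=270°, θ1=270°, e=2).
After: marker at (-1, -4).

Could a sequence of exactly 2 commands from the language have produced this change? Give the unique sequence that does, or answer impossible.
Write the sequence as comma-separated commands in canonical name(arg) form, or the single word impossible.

extend(-1), extend(-1)

t0: joint angles (θ0=270°, θ1=270°, e=2)
1. extend(-1) → joint angles (θ0=270°, θ1=270°, e=1)
2. extend(-1) → joint angles (θ0=270°, θ1=270°, e=0)
uniquely the one of 36 2-step routes that fits.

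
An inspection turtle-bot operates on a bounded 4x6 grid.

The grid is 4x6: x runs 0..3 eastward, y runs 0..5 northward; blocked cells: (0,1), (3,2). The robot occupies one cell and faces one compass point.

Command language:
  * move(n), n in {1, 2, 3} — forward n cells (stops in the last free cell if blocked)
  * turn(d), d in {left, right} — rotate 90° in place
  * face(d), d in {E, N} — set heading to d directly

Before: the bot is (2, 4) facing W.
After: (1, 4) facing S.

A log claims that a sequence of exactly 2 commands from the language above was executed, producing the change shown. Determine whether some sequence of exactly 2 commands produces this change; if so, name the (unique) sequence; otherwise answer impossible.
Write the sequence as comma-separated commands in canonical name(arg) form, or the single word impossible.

key: cell and facing (now S) both changed — the 2 commands mix motion and turning
start: (2, 4) facing W
1. move(1) → (1, 4) facing W
2. turn(left) → (1, 4) facing S
all 49 alternatives checked — unique.

move(1), turn(left)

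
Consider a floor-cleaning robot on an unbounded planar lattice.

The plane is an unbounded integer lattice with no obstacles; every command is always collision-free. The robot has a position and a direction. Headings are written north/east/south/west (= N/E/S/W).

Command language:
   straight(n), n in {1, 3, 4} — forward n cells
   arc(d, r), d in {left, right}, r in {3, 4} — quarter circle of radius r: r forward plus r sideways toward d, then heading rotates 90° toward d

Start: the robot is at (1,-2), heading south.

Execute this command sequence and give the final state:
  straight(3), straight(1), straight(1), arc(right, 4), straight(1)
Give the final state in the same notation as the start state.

begin: at (1,-2), heading south
step 1 (straight(3)): at (1,-5), heading south
step 2 (straight(1)): at (1,-6), heading south
step 3 (straight(1)): at (1,-7), heading south
step 4 (arc(right, 4)): at (-3,-11), heading west
step 5 (straight(1)): at (-4,-11), heading west

at (-4,-11), heading west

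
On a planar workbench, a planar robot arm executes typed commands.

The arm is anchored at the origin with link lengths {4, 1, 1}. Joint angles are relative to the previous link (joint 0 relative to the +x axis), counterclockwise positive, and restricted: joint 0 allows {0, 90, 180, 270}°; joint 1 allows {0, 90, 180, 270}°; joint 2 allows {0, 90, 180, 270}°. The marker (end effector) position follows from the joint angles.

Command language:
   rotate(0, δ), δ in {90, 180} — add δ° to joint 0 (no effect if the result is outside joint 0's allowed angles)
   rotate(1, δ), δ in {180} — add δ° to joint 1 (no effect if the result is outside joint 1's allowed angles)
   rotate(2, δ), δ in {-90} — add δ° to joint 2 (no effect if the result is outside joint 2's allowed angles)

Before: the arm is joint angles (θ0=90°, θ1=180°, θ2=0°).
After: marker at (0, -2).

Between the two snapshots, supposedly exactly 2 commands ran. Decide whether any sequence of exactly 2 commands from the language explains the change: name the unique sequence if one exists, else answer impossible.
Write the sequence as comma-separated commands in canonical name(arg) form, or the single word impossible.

begin: joint angles (θ0=90°, θ1=180°, θ2=0°)
[1] after rotate(0, 90): joint angles (θ0=180°, θ1=180°, θ2=0°)
[2] after rotate(0, 90): joint angles (θ0=270°, θ1=180°, θ2=0°)
no rival 2-sequence matches.

rotate(0, 90), rotate(0, 90)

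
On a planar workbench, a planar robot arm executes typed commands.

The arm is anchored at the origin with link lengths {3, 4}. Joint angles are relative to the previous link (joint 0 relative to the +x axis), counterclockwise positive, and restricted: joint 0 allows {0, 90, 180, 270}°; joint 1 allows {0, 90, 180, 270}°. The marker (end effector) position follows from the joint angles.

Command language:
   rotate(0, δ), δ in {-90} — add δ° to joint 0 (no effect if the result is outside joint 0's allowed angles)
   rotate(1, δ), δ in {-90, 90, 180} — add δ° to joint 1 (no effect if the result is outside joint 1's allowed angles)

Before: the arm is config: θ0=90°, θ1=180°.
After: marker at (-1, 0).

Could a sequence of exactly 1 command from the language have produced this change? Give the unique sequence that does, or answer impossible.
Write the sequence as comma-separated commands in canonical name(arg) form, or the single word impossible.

rotate(0, -90)

from: config: θ0=90°, θ1=180°
[1] after rotate(0, -90): config: θ0=0°, θ1=180°
uniquely the one of 4 1-step routes that fits.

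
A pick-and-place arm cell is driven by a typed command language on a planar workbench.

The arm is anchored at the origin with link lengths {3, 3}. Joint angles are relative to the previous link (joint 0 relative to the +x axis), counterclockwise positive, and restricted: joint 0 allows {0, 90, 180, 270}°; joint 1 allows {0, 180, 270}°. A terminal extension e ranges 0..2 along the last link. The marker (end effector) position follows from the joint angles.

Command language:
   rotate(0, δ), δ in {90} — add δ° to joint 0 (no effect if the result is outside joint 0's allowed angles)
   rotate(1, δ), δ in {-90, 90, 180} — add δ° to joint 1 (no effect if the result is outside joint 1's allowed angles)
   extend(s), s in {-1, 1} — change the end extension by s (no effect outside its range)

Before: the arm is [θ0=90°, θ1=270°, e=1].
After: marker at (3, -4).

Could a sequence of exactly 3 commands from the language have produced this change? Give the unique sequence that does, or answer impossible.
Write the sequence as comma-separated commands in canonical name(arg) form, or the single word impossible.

start: [θ0=90°, θ1=270°, e=1]
t=1 rotate(0, 90) ⇒ [θ0=180°, θ1=270°, e=1]
t=2 rotate(0, 90) ⇒ [θ0=270°, θ1=270°, e=1]
t=3 rotate(0, 90) ⇒ [θ0=0°, θ1=270°, e=1]
all 216 alternatives checked — unique.

rotate(0, 90), rotate(0, 90), rotate(0, 90)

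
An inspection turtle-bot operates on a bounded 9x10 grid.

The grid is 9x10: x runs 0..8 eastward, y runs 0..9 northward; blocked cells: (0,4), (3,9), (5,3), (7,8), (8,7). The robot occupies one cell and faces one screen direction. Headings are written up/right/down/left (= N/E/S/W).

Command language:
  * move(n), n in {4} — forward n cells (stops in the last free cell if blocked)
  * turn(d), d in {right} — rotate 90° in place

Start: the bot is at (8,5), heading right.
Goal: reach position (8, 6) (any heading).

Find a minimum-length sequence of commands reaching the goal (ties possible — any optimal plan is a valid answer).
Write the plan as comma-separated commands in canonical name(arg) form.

turn(right), turn(right), turn(right), move(4)

from: at (8,5), heading right
1. turn(right) → at (8,5), heading down
2. turn(right) → at (8,5), heading left
3. turn(right) → at (8,5), heading up
4. move(4) → at (8,6), heading up
no 3-step plan works, so 4 is optimal.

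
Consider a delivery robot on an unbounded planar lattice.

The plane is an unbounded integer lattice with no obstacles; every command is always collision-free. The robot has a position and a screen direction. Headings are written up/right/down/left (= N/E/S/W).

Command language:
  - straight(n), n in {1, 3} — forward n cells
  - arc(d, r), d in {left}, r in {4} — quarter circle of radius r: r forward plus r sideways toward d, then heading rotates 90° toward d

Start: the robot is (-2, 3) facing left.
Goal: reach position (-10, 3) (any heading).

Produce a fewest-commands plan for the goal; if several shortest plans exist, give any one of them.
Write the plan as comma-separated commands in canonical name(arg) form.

start: (-2, 3) facing left
step 1 (straight(3)): (-5, 3) facing left
step 2 (straight(3)): (-8, 3) facing left
step 3 (straight(1)): (-9, 3) facing left
step 4 (straight(1)): (-10, 3) facing left
nothing shorter than 4 reaches the goal.

straight(3), straight(3), straight(1), straight(1)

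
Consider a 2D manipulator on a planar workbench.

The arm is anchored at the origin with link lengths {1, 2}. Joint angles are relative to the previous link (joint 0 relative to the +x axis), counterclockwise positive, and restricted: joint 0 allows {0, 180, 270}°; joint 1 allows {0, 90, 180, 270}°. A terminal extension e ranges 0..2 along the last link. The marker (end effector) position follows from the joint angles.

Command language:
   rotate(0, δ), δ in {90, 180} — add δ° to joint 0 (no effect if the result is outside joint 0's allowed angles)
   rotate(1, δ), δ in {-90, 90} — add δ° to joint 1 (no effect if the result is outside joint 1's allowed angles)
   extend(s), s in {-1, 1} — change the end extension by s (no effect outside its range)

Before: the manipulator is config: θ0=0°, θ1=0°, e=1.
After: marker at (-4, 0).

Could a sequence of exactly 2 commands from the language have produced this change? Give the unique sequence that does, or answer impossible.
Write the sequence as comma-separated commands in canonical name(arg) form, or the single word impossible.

key: running rotate(0, 180) before rotate(0, 90) would end elsewhere — order is forced
start: config: θ0=0°, θ1=0°, e=1
step 1 (rotate(0, 90)): config: θ0=0°, θ1=0°, e=1
step 2 (rotate(0, 180)): config: θ0=180°, θ1=0°, e=1
uniquely the one of 36 2-step routes that fits.

rotate(0, 90), rotate(0, 180)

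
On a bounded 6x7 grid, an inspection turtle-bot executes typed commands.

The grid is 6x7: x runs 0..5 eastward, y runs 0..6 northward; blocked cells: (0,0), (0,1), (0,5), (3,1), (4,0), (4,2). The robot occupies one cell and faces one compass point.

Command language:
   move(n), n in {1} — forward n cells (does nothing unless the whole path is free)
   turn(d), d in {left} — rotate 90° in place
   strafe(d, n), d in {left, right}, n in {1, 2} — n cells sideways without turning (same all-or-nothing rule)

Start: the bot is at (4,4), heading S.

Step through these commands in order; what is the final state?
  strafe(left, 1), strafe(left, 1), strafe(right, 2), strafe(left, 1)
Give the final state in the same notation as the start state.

at (4,4), heading S

start: at (4,4), heading S
step 1 (strafe(left, 1)): at (5,4), heading S
step 2 (strafe(left, 1)): at (5,4), heading S
step 3 (strafe(right, 2)): at (3,4), heading S
step 4 (strafe(left, 1)): at (4,4), heading S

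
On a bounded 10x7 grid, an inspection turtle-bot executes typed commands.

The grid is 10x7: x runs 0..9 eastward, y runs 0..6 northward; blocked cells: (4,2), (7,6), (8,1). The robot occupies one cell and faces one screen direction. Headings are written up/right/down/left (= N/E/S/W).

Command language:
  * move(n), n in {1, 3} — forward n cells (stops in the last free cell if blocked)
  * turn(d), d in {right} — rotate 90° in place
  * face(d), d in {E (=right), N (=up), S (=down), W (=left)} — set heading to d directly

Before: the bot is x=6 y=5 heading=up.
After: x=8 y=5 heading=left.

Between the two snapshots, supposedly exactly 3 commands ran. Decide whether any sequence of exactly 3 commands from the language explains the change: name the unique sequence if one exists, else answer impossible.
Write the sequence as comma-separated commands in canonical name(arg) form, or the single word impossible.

all 343 sequences checked — none match.

impossible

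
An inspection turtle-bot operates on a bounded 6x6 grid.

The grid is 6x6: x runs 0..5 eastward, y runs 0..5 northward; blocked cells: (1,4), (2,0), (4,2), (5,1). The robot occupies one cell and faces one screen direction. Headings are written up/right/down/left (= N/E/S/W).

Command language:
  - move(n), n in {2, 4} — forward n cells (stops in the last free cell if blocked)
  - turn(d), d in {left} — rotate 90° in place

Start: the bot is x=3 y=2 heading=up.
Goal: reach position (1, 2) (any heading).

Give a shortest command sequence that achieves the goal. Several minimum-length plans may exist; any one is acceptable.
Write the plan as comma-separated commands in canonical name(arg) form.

initial: x=3 y=2 heading=up
t=1 turn(left) ⇒ x=3 y=2 heading=left
t=2 move(2) ⇒ x=1 y=2 heading=left
shorter routes all fall short; 2 is best.

turn(left), move(2)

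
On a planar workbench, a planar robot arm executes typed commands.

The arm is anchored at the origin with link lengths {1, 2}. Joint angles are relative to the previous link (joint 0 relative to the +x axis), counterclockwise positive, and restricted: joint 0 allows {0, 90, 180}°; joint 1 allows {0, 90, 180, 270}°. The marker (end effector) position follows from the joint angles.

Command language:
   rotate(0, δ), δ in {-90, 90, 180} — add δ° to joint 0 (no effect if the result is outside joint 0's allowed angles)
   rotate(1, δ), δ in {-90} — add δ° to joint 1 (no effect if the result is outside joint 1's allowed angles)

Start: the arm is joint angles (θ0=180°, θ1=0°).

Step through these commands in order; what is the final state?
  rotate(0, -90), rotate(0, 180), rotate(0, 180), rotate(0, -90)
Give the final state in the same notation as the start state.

joint angles (θ0=0°, θ1=0°)

begin: joint angles (θ0=180°, θ1=0°)
1. rotate(0, -90) → joint angles (θ0=90°, θ1=0°)
2. rotate(0, 180) → joint angles (θ0=90°, θ1=0°)
3. rotate(0, 180) → joint angles (θ0=90°, θ1=0°)
4. rotate(0, -90) → joint angles (θ0=0°, θ1=0°)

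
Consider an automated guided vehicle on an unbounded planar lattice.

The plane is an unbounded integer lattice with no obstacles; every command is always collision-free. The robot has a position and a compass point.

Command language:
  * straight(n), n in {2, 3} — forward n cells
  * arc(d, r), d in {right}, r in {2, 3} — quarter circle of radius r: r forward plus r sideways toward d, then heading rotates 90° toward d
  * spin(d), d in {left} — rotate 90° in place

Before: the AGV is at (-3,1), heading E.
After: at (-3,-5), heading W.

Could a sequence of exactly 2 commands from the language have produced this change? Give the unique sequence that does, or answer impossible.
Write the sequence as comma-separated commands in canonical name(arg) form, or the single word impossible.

arc(right, 3), arc(right, 3)

key: cell and facing (now W) both changed — the 2 commands mix motion and turning
t0: at (-3,1), heading E
1. arc(right, 3) → at (0,-2), heading S
2. arc(right, 3) → at (-3,-5), heading W
uniquely the one of 25 2-step routes that fits.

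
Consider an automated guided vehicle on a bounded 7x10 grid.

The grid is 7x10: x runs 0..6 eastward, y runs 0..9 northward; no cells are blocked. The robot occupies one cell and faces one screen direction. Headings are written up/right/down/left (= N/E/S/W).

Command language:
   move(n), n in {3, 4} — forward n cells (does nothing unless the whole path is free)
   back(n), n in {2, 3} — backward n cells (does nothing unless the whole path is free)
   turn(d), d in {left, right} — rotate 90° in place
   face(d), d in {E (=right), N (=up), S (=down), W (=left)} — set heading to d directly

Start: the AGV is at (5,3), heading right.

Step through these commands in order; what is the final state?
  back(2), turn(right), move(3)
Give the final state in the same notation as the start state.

at (3,0), heading down

t0: at (5,3), heading right
step 1 (back(2)): at (3,3), heading right
step 2 (turn(right)): at (3,3), heading down
step 3 (move(3)): at (3,0), heading down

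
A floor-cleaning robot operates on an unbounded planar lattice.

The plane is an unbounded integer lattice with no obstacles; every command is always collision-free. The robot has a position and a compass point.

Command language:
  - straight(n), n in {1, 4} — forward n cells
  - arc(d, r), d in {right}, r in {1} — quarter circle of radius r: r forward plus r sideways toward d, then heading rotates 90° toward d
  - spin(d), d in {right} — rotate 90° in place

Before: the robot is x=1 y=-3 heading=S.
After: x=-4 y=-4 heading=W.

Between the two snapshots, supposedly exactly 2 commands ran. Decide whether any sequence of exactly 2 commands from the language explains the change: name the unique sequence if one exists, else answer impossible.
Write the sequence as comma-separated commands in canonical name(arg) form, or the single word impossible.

arc(right, 1), straight(4)

key: position moved to (-4,-4) AND the heading swung to W — translation plus rotation needed
start: x=1 y=-3 heading=S
step 1 (arc(right, 1)): x=0 y=-4 heading=W
step 2 (straight(4)): x=-4 y=-4 heading=W
no other 2-command option fits: unique.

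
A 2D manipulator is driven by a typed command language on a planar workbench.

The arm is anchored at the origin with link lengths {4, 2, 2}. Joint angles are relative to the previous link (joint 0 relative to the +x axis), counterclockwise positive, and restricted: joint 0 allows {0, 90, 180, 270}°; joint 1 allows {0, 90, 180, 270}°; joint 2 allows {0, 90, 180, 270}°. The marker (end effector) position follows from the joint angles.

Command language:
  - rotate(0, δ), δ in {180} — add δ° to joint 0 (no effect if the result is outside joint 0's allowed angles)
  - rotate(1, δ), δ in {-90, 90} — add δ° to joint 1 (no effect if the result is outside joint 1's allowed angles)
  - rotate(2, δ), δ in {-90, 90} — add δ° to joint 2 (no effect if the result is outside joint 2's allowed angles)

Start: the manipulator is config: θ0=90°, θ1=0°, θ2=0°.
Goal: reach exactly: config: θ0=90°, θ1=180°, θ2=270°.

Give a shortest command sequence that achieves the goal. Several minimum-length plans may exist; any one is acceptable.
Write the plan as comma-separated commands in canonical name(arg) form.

rotate(1, -90), rotate(1, -90), rotate(2, -90)

t0: config: θ0=90°, θ1=0°, θ2=0°
t=1 rotate(1, -90) ⇒ config: θ0=90°, θ1=270°, θ2=0°
t=2 rotate(1, -90) ⇒ config: θ0=90°, θ1=180°, θ2=0°
t=3 rotate(2, -90) ⇒ config: θ0=90°, θ1=180°, θ2=270°
minimal: 3 command(s), checked below 3.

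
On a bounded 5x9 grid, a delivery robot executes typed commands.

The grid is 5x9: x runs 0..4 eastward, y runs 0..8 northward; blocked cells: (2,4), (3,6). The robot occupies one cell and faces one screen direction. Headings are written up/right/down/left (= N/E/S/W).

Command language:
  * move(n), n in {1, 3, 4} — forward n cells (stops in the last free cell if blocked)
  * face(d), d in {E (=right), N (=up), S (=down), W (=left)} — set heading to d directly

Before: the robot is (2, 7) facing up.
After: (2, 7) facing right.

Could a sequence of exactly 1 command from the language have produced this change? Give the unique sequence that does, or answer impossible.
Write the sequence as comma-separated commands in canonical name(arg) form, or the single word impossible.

key: (2,7) unchanged — the single command moves nothing
begin: (2, 7) facing up
t=1 face(E) ⇒ (2, 7) facing right
all 7 alternatives checked — unique.

face(E)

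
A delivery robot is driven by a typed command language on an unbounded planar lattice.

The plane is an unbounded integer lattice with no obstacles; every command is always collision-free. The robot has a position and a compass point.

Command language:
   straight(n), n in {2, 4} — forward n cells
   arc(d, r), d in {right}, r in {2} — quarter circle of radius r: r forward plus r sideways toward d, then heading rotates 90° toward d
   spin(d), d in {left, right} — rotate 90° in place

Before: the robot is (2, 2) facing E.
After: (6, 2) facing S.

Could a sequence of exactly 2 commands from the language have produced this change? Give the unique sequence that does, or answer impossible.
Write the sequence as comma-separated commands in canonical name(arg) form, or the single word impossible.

key: position moved to (6,2) AND the heading swung to S — translation plus rotation needed
initial: (2, 2) facing E
[1] after straight(4): (6, 2) facing E
[2] after spin(right): (6, 2) facing S
no other 2-command option fits: unique.

straight(4), spin(right)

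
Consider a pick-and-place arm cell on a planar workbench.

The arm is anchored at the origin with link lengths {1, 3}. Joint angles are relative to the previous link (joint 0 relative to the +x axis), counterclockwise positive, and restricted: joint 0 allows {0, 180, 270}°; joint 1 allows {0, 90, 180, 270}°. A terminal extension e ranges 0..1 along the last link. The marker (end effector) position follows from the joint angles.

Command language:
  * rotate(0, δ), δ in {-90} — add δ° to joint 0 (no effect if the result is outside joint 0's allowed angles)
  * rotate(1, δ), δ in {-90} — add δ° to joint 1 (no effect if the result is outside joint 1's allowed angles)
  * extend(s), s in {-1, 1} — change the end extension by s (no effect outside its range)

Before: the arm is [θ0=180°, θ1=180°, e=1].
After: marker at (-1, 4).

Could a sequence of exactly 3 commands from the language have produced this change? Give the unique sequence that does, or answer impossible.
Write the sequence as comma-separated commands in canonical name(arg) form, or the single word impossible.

begin: [θ0=180°, θ1=180°, e=1]
[1] after rotate(1, -90): [θ0=180°, θ1=90°, e=1]
[2] after rotate(1, -90): [θ0=180°, θ1=0°, e=1]
[3] after rotate(1, -90): [θ0=180°, θ1=270°, e=1]
no other 3-command option fits: unique.

rotate(1, -90), rotate(1, -90), rotate(1, -90)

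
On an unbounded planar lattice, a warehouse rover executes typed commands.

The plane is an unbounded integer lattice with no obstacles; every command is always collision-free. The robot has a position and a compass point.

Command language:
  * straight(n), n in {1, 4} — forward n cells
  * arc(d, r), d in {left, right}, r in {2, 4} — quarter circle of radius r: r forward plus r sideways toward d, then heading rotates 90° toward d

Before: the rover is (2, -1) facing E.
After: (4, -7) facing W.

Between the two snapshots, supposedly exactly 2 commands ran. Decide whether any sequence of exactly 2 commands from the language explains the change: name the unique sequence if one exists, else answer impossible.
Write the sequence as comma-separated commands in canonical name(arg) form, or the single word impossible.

arc(right, 4), arc(right, 2)

key: position moved to (4,-7) AND the heading swung to W — translation plus rotation needed
begin: (2, -1) facing E
t=1 arc(right, 4) ⇒ (6, -5) facing S
t=2 arc(right, 2) ⇒ (4, -7) facing W
all 36 alternatives checked — unique.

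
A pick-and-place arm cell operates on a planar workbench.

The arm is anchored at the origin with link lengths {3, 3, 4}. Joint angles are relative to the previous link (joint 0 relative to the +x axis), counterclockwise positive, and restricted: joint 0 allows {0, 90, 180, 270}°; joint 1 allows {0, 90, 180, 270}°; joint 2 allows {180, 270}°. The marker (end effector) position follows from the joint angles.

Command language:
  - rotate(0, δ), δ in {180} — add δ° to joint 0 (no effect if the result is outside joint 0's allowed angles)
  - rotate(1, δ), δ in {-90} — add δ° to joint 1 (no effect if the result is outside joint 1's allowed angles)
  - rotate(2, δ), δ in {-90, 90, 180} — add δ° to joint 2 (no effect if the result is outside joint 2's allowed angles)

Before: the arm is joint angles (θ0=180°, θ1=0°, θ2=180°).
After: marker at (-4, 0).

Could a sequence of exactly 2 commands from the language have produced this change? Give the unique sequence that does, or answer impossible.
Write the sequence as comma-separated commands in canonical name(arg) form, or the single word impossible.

rotate(1, -90), rotate(1, -90)

t0: joint angles (θ0=180°, θ1=0°, θ2=180°)
1. rotate(1, -90) → joint angles (θ0=180°, θ1=270°, θ2=180°)
2. rotate(1, -90) → joint angles (θ0=180°, θ1=180°, θ2=180°)
all 25 alternatives checked — unique.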